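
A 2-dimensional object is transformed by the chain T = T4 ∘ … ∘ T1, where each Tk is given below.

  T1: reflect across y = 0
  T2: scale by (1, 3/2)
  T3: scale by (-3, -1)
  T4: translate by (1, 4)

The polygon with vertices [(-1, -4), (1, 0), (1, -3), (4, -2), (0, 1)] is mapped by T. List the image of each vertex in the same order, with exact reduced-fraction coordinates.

T1 reflect across y = 0: (-1, -4) → (-1, 4); (1, 0) → (1, 0); (1, -3) → (1, 3); (4, -2) → (4, 2); (0, 1) → (0, -1)
T2 scale by (1, 3/2): (-1, 4) → (-1, 6); (1, 0) → (1, 0); (1, 3) → (1, 9/2); (4, 2) → (4, 3); (0, -1) → (0, -3/2)
T3 scale by (-3, -1): (-1, 6) → (3, -6); (1, 0) → (-3, 0); (1, 9/2) → (-3, -9/2); (4, 3) → (-12, -3); (0, -3/2) → (0, 3/2)
T4 translate by (1, 4): (3, -6) → (4, -2); (-3, 0) → (-2, 4); (-3, -9/2) → (-2, -1/2); (-12, -3) → (-11, 1); (0, 3/2) → (1, 11/2)

image vertices: (4, -2), (-2, 4), (-2, -1/2), (-11, 1), (1, 11/2)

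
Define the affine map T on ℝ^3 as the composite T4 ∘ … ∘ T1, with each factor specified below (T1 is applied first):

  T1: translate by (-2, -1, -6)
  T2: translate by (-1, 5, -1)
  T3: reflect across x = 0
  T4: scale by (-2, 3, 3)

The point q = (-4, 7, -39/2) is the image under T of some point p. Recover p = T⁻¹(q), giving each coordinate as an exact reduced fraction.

T1 = [1 0 0 -2; 0 1 0 -1; 0 0 1 -6; 0 0 0 1]
T2·T1 = [1 0 0 -3; 0 1 0 4; 0 0 1 -7; 0 0 0 1]
T3·…·T1 = [-1 0 0 3; 0 1 0 4; 0 0 1 -7; 0 0 0 1]
T4·…·T1 = [2 0 0 -6; 0 3 0 12; 0 0 3 -21; 0 0 0 1]
det M = 18; M⁻¹ = [1/2 0 0 3; 0 1/3 0 -4; 0 0 1/3 7; 0 0 0 1]
M⁻¹ · (-4, 7, -39/2)ᵀ = (1, -5/3, 1/2)ᵀ

p = (1, -5/3, 1/2)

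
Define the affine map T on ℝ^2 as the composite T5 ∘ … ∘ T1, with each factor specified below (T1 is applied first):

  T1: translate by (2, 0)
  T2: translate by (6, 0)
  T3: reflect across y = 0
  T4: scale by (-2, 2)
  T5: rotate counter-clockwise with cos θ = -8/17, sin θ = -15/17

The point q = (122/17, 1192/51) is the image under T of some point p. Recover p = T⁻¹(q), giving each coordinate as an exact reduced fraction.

T1 = [1 0 2; 0 1 0; 0 0 1]
T2·T1 = [1 0 8; 0 1 0; 0 0 1]
T3·…·T1 = [1 0 8; 0 -1 0; 0 0 1]
T4·…·T1 = [-2 0 -16; 0 -2 0; 0 0 1]
T5·…·T1 = [16/17 -30/17 128/17; 30/17 16/17 240/17; 0 0 1]
det M = 4; M⁻¹ = [4/17 15/34 -8; -15/34 4/17 0; 0 0 1]
M⁻¹ · (122/17, 1192/51)ᵀ = (4, 7/3)ᵀ

p = (4, 7/3)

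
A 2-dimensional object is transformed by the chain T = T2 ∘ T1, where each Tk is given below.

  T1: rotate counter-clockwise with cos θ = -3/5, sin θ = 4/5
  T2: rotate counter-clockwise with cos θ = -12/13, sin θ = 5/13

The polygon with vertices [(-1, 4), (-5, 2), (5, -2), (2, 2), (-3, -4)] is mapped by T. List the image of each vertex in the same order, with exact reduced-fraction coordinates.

T1 rotate counter-clockwise with cos θ = -3/5, sin θ = 4/5: (-1, 4) → (-13/5, -16/5); (-5, 2) → (7/5, -26/5); (5, -2) → (-7/5, 26/5); (2, 2) → (-14/5, 2/5); (-3, -4) → (5, 0)
T2 rotate counter-clockwise with cos θ = -12/13, sin θ = 5/13: (-13/5, -16/5) → (236/65, 127/65); (7/5, -26/5) → (46/65, 347/65); (-7/5, 26/5) → (-46/65, -347/65); (-14/5, 2/5) → (158/65, -94/65); (5, 0) → (-60/13, 25/13)

image vertices: (236/65, 127/65), (46/65, 347/65), (-46/65, -347/65), (158/65, -94/65), (-60/13, 25/13)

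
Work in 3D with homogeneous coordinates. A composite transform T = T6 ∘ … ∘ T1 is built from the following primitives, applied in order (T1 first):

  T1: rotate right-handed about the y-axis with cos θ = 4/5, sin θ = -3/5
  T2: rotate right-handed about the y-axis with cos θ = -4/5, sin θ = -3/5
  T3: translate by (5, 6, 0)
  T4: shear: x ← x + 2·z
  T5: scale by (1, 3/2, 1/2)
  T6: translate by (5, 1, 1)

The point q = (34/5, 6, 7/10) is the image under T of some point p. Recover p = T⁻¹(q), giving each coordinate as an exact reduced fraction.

T1 = [4/5 0 -3/5 0; 0 1 0 0; 3/5 0 4/5 0; 0 0 0 1]
T2·T1 = [-1 0 0 0; 0 1 0 0; 0 0 -1 0; 0 0 0 1]
T3·…·T1 = [-1 0 0 5; 0 1 0 6; 0 0 -1 0; 0 0 0 1]
T4·…·T1 = [-1 0 -2 5; 0 1 0 6; 0 0 -1 0; 0 0 0 1]
T5·…·T1 = [-1 0 -2 5; 0 3/2 0 9; 0 0 -1/2 0; 0 0 0 1]
T6·…·T1 = [-1 0 -2 10; 0 3/2 0 10; 0 0 -1/2 1; 0 0 0 1]
det M = 3/4; M⁻¹ = [-1 0 4 6; 0 2/3 0 -20/3; 0 0 -2 2; 0 0 0 1]
M⁻¹ · (34/5, 6, 7/10)ᵀ = (2, -8/3, 3/5)ᵀ

p = (2, -8/3, 3/5)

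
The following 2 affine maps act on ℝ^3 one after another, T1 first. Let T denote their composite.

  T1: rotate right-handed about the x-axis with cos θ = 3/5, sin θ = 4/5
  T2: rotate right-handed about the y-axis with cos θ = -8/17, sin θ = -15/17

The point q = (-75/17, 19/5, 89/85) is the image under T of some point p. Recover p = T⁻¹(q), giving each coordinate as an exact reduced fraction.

p = (3, 5, -1)

T1 = [1 0 0 0; 0 3/5 -4/5 0; 0 4/5 3/5 0; 0 0 0 1]
T2·T1 = [-8/17 -12/17 -9/17 0; 0 3/5 -4/5 0; 15/17 -32/85 -24/85 0; 0 0 0 1]
det M = 1; M⁻¹ = [-8/17 0 15/17 0; -12/17 3/5 -32/85 0; -9/17 -4/5 -24/85 0; 0 0 0 1]
M⁻¹ · (-75/17, 19/5, 89/85)ᵀ = (3, 5, -1)ᵀ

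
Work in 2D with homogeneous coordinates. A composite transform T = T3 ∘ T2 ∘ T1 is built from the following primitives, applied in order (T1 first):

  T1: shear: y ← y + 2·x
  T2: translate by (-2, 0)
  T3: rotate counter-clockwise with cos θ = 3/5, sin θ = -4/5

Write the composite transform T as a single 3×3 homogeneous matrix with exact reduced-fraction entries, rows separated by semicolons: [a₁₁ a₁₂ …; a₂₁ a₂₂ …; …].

T = [11/5 4/5 -6/5; 2/5 3/5 8/5; 0 0 1]

T1 = [1 0 0; 2 1 0; 0 0 1]
T2·T1 = [1 0 -2; 2 1 0; 0 0 1]
T3·…·T1 = [11/5 4/5 -6/5; 2/5 3/5 8/5; 0 0 1]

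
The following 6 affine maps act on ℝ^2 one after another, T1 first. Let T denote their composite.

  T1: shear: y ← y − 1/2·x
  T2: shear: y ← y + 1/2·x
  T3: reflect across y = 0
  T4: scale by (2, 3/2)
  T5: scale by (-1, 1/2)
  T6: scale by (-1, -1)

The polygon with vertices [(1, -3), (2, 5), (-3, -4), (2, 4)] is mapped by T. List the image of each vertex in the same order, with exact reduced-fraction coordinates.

T1 shear: y ← y − 1/2·x: (1, -3) → (1, -7/2); (2, 5) → (2, 4); (-3, -4) → (-3, -5/2); (2, 4) → (2, 3)
T2 shear: y ← y + 1/2·x: (1, -7/2) → (1, -3); (2, 4) → (2, 5); (-3, -5/2) → (-3, -4); (2, 3) → (2, 4)
T3 reflect across y = 0: (1, -3) → (1, 3); (2, 5) → (2, -5); (-3, -4) → (-3, 4); (2, 4) → (2, -4)
T4 scale by (2, 3/2): (1, 3) → (2, 9/2); (2, -5) → (4, -15/2); (-3, 4) → (-6, 6); (2, -4) → (4, -6)
T5 scale by (-1, 1/2): (2, 9/2) → (-2, 9/4); (4, -15/2) → (-4, -15/4); (-6, 6) → (6, 3); (4, -6) → (-4, -3)
T6 scale by (-1, -1): (-2, 9/4) → (2, -9/4); (-4, -15/4) → (4, 15/4); (6, 3) → (-6, -3); (-4, -3) → (4, 3)

image vertices: (2, -9/4), (4, 15/4), (-6, -3), (4, 3)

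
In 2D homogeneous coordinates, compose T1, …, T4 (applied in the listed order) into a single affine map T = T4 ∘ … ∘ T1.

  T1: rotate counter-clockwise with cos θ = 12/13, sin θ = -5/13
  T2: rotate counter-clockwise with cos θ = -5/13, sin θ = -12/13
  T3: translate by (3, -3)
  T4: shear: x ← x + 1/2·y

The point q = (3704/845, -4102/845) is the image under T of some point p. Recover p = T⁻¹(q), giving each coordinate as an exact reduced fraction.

p = (-7/5, 4)

T1 = [12/13 5/13 0; -5/13 12/13 0; 0 0 1]
T2·T1 = [-120/169 119/169 0; -119/169 -120/169 0; 0 0 1]
T3·…·T1 = [-120/169 119/169 3; -119/169 -120/169 -3; 0 0 1]
T4·…·T1 = [-359/338 59/169 3/2; -119/169 -120/169 -3; 0 0 1]
det M = 1; M⁻¹ = [-120/169 -59/169 3/169; 119/169 -359/338 -717/169; 0 0 1]
M⁻¹ · (3704/845, -4102/845)ᵀ = (-7/5, 4)ᵀ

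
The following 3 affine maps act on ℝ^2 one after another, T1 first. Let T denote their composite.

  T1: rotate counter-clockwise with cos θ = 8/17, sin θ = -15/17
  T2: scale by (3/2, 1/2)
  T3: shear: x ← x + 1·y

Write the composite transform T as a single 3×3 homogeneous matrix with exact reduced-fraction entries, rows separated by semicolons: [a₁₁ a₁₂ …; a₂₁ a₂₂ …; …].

T1 = [8/17 15/17 0; -15/17 8/17 0; 0 0 1]
T2·T1 = [12/17 45/34 0; -15/34 4/17 0; 0 0 1]
T3·…·T1 = [9/34 53/34 0; -15/34 4/17 0; 0 0 1]

T = [9/34 53/34 0; -15/34 4/17 0; 0 0 1]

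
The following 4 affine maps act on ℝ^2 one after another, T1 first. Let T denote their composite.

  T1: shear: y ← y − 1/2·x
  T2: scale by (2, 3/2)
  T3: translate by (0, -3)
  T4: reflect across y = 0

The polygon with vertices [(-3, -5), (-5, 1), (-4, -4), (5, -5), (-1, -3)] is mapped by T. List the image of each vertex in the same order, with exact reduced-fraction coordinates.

image vertices: (-6, 33/4), (-10, -9/4), (-8, 6), (10, 57/4), (-2, 27/4)

T1 shear: y ← y − 1/2·x: (-3, -5) → (-3, -7/2); (-5, 1) → (-5, 7/2); (-4, -4) → (-4, -2); (5, -5) → (5, -15/2); (-1, -3) → (-1, -5/2)
T2 scale by (2, 3/2): (-3, -7/2) → (-6, -21/4); (-5, 7/2) → (-10, 21/4); (-4, -2) → (-8, -3); (5, -15/2) → (10, -45/4); (-1, -5/2) → (-2, -15/4)
T3 translate by (0, -3): (-6, -21/4) → (-6, -33/4); (-10, 21/4) → (-10, 9/4); (-8, -3) → (-8, -6); (10, -45/4) → (10, -57/4); (-2, -15/4) → (-2, -27/4)
T4 reflect across y = 0: (-6, -33/4) → (-6, 33/4); (-10, 9/4) → (-10, -9/4); (-8, -6) → (-8, 6); (10, -57/4) → (10, 57/4); (-2, -27/4) → (-2, 27/4)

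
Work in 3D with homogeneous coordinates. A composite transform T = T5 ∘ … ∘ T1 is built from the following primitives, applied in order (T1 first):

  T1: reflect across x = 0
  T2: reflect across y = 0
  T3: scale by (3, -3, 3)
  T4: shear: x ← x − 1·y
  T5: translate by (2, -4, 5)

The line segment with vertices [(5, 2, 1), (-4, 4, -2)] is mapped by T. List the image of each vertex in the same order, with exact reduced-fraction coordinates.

T1 reflect across x = 0: (5, 2, 1) → (-5, 2, 1); (-4, 4, -2) → (4, 4, -2)
T2 reflect across y = 0: (-5, 2, 1) → (-5, -2, 1); (4, 4, -2) → (4, -4, -2)
T3 scale by (3, -3, 3): (-5, -2, 1) → (-15, 6, 3); (4, -4, -2) → (12, 12, -6)
T4 shear: x ← x − 1·y: (-15, 6, 3) → (-21, 6, 3); (12, 12, -6) → (0, 12, -6)
T5 translate by (2, -4, 5): (-21, 6, 3) → (-19, 2, 8); (0, 12, -6) → (2, 8, -1)

image vertices: (-19, 2, 8), (2, 8, -1)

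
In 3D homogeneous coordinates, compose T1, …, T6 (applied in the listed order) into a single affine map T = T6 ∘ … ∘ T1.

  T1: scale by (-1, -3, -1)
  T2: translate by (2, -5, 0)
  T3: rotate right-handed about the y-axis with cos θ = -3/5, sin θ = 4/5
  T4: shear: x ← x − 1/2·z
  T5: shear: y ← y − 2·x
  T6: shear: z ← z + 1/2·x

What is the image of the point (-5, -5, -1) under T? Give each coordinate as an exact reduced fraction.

T1 scale by (-1, -3, -1): (-5, -5, -1) → (5, 15, 1)
T2 translate by (2, -5, 0): (5, 15, 1) → (7, 10, 1)
T3 rotate right-handed about the y-axis with cos θ = -3/5, sin θ = 4/5: (7, 10, 1) → (-17/5, 10, -31/5)
T4 shear: x ← x − 1/2·z: (-17/5, 10, -31/5) → (-3/10, 10, -31/5)
T5 shear: y ← y − 2·x: (-3/10, 10, -31/5) → (-3/10, 53/5, -31/5)
T6 shear: z ← z + 1/2·x: (-3/10, 53/5, -31/5) → (-3/10, 53/5, -127/20)

T(p) = (-3/10, 53/5, -127/20)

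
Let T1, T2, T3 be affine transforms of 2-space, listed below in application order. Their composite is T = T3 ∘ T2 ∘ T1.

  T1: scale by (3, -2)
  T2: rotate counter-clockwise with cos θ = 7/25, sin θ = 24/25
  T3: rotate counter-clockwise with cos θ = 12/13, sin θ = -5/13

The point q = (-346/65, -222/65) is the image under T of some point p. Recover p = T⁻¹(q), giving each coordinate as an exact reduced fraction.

T1 = [3 0 0; 0 -2 0; 0 0 1]
T2·T1 = [21/25 48/25 0; 72/25 -14/25 0; 0 0 1]
T3·…·T1 = [612/325 506/325 0; 759/325 -408/325 0; 0 0 1]
det M = -6; M⁻¹ = [68/325 253/975 0; 253/650 -102/325 0; 0 0 1]
M⁻¹ · (-346/65, -222/65)ᵀ = (-2, -1)ᵀ

p = (-2, -1)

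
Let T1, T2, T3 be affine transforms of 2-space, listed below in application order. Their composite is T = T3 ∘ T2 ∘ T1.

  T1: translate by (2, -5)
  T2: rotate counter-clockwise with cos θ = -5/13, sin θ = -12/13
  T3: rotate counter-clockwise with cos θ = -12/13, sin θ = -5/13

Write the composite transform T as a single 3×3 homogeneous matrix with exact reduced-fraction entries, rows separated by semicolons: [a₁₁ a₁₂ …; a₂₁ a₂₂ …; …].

T1 = [1 0 2; 0 1 -5; 0 0 1]
T2·T1 = [-5/13 12/13 -70/13; -12/13 -5/13 1/13; 0 0 1]
T3·…·T1 = [0 -1 5; 1 0 2; 0 0 1]

T = [0 -1 5; 1 0 2; 0 0 1]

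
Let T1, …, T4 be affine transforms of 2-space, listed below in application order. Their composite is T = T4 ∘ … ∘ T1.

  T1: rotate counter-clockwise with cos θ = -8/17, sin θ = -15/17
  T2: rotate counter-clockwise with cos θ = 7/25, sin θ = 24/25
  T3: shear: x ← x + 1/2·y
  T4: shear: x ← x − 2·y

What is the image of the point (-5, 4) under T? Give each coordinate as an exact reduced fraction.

T(p) = (-8767/850, 2701/425)

T1 rotate counter-clockwise with cos θ = -8/17, sin θ = -15/17: (-5, 4) → (100/17, 43/17)
T2 rotate counter-clockwise with cos θ = 7/25, sin θ = 24/25: (100/17, 43/17) → (-332/425, 2701/425)
T3 shear: x ← x + 1/2·y: (-332/425, 2701/425) → (2037/850, 2701/425)
T4 shear: x ← x − 2·y: (2037/850, 2701/425) → (-8767/850, 2701/425)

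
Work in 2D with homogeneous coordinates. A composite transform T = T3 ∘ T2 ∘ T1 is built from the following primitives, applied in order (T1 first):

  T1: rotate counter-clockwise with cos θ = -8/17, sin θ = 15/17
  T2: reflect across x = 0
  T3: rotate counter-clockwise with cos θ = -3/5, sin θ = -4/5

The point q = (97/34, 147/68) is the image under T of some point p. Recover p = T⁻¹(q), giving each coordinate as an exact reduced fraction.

T1 = [-8/17 -15/17 0; 15/17 -8/17 0; 0 0 1]
T2·T1 = [8/17 15/17 0; 15/17 -8/17 0; 0 0 1]
T3·…·T1 = [36/85 -77/85 0; -77/85 -36/85 0; 0 0 1]
det M = -1; M⁻¹ = [36/85 -77/85 0; -77/85 -36/85 0; 0 0 1]
M⁻¹ · (97/34, 147/68)ᵀ = (-3/4, -7/2)ᵀ

p = (-3/4, -7/2)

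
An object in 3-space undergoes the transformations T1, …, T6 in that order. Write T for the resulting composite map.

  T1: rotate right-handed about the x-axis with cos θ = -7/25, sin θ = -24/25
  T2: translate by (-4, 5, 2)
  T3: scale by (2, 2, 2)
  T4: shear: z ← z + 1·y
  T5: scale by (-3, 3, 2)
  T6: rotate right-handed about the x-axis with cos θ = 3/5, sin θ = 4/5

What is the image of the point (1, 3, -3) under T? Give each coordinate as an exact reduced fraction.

T(p) = (18, 16/25, 228/25)

T1 rotate right-handed about the x-axis with cos θ = -7/25, sin θ = -24/25: (1, 3, -3) → (1, -93/25, -51/25)
T2 translate by (-4, 5, 2): (1, -93/25, -51/25) → (-3, 32/25, -1/25)
T3 scale by (2, 2, 2): (-3, 32/25, -1/25) → (-6, 64/25, -2/25)
T4 shear: z ← z + 1·y: (-6, 64/25, -2/25) → (-6, 64/25, 62/25)
T5 scale by (-3, 3, 2): (-6, 64/25, 62/25) → (18, 192/25, 124/25)
T6 rotate right-handed about the x-axis with cos θ = 3/5, sin θ = 4/5: (18, 192/25, 124/25) → (18, 16/25, 228/25)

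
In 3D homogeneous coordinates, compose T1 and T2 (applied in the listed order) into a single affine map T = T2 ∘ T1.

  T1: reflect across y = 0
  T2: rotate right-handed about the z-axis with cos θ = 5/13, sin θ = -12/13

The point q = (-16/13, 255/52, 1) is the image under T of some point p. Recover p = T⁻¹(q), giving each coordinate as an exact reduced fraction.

p = (-5, -3/4, 1)

T1 = [1 0 0 0; 0 -1 0 0; 0 0 1 0; 0 0 0 1]
T2·T1 = [5/13 -12/13 0 0; -12/13 -5/13 0 0; 0 0 1 0; 0 0 0 1]
det M = -1; M⁻¹ = [5/13 -12/13 0 0; -12/13 -5/13 0 0; 0 0 1 0; 0 0 0 1]
M⁻¹ · (-16/13, 255/52, 1)ᵀ = (-5, -3/4, 1)ᵀ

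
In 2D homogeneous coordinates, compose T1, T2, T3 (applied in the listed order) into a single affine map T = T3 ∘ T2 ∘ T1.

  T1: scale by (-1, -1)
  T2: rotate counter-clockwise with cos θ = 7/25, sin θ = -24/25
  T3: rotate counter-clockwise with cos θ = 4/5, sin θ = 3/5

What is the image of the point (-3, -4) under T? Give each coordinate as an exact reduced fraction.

T(p) = (24/5, 7/5)

T1 scale by (-1, -1): (-3, -4) → (3, 4)
T2 rotate counter-clockwise with cos θ = 7/25, sin θ = -24/25: (3, 4) → (117/25, -44/25)
T3 rotate counter-clockwise with cos θ = 4/5, sin θ = 3/5: (117/25, -44/25) → (24/5, 7/5)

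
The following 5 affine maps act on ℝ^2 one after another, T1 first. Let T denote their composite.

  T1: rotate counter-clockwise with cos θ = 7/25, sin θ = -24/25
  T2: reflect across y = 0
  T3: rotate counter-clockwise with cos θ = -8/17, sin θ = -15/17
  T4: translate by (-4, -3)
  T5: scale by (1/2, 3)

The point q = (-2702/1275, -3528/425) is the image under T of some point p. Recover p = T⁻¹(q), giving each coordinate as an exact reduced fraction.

T1 = [7/25 24/25 0; -24/25 7/25 0; 0 0 1]
T2·T1 = [7/25 24/25 0; 24/25 -7/25 0; 0 0 1]
T3·…·T1 = [304/425 -297/425 0; -297/425 -304/425 0; 0 0 1]
T4·…·T1 = [304/425 -297/425 -4; -297/425 -304/425 -3; 0 0 1]
T5·…·T1 = [152/425 -297/850 -2; -891/425 -912/425 -9; 0 0 1]
det M = -3/2; M⁻¹ = [608/425 -99/425 13/17; -594/425 -304/1275 -84/17; 0 0 1]
M⁻¹ · (-2702/1275, -3528/425)ᵀ = (-1/3, 0)ᵀ

p = (-1/3, 0)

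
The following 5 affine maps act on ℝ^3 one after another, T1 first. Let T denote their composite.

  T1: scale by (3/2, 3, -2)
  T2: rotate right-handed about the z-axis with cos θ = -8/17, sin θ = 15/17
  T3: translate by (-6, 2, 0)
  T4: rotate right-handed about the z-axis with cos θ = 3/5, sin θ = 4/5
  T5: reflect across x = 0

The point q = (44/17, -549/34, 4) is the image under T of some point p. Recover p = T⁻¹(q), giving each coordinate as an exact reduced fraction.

p = (-3, 4, -2)

T1 = [3/2 0 0 0; 0 3 0 0; 0 0 -2 0; 0 0 0 1]
T2·T1 = [-12/17 -45/17 0 0; 45/34 -24/17 0 0; 0 0 -2 0; 0 0 0 1]
T3·…·T1 = [-12/17 -45/17 0 -6; 45/34 -24/17 0 2; 0 0 -2 0; 0 0 0 1]
T4·…·T1 = [-126/85 -39/85 0 -26/5; 39/170 -252/85 0 -18/5; 0 0 -2 0; 0 0 0 1]
T5·…·T1 = [126/85 39/85 0 26/5; 39/170 -252/85 0 -18/5; 0 0 -2 0; 0 0 0 1]
det M = 9; M⁻¹ = [56/85 26/255 0 -52/17; 13/255 -28/85 0 -74/51; 0 0 -1/2 0; 0 0 0 1]
M⁻¹ · (44/17, -549/34, 4)ᵀ = (-3, 4, -2)ᵀ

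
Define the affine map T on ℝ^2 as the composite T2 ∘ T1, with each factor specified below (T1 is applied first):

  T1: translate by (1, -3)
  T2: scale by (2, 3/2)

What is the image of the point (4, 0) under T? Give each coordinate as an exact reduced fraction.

T(p) = (10, -9/2)

T1 translate by (1, -3): (4, 0) → (5, -3)
T2 scale by (2, 3/2): (5, -3) → (10, -9/2)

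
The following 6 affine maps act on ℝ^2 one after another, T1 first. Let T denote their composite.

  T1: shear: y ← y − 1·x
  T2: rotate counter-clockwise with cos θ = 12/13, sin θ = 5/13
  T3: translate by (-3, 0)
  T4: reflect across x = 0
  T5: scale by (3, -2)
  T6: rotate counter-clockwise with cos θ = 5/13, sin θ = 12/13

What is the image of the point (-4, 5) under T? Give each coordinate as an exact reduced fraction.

T1 shear: y ← y − 1·x: (-4, 5) → (-4, 9)
T2 rotate counter-clockwise with cos θ = 12/13, sin θ = 5/13: (-4, 9) → (-93/13, 88/13)
T3 translate by (-3, 0): (-93/13, 88/13) → (-132/13, 88/13)
T4 reflect across x = 0: (-132/13, 88/13) → (132/13, 88/13)
T5 scale by (3, -2): (132/13, 88/13) → (396/13, -176/13)
T6 rotate counter-clockwise with cos θ = 5/13, sin θ = 12/13: (396/13, -176/13) → (4092/169, 3872/169)

T(p) = (4092/169, 3872/169)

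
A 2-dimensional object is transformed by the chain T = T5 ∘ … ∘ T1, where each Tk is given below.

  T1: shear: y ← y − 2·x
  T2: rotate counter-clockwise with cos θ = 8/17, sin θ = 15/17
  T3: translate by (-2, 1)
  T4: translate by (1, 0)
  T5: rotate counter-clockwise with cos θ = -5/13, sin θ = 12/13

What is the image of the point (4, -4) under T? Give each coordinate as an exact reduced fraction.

T(p) = (-747/221, 2435/221)

T1 shear: y ← y − 2·x: (4, -4) → (4, -12)
T2 rotate counter-clockwise with cos θ = 8/17, sin θ = 15/17: (4, -12) → (212/17, -36/17)
T3 translate by (-2, 1): (212/17, -36/17) → (178/17, -19/17)
T4 translate by (1, 0): (178/17, -19/17) → (195/17, -19/17)
T5 rotate counter-clockwise with cos θ = -5/13, sin θ = 12/13: (195/17, -19/17) → (-747/221, 2435/221)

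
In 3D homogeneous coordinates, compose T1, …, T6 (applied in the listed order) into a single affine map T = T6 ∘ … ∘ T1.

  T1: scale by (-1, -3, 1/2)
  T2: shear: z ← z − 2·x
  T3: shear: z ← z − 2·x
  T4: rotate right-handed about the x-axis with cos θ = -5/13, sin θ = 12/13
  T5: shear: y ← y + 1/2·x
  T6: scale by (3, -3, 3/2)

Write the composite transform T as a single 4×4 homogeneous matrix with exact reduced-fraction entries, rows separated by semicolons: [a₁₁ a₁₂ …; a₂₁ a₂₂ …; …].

T = [-3 0 0 0; 327/26 -45/13 18/13 0; -30/13 -54/13 -15/52 0; 0 0 0 1]

T1 = [-1 0 0 0; 0 -3 0 0; 0 0 1/2 0; 0 0 0 1]
T2·T1 = [-1 0 0 0; 0 -3 0 0; 2 0 1/2 0; 0 0 0 1]
T3·…·T1 = [-1 0 0 0; 0 -3 0 0; 4 0 1/2 0; 0 0 0 1]
T4·…·T1 = [-1 0 0 0; -48/13 15/13 -6/13 0; -20/13 -36/13 -5/26 0; 0 0 0 1]
T5·…·T1 = [-1 0 0 0; -109/26 15/13 -6/13 0; -20/13 -36/13 -5/26 0; 0 0 0 1]
T6·…·T1 = [-3 0 0 0; 327/26 -45/13 18/13 0; -30/13 -54/13 -15/52 0; 0 0 0 1]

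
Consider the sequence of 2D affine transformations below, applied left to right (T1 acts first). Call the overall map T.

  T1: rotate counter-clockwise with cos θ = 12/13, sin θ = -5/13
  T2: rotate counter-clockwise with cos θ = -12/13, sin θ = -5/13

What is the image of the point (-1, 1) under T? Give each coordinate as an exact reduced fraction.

T1 rotate counter-clockwise with cos θ = 12/13, sin θ = -5/13: (-1, 1) → (-7/13, 17/13)
T2 rotate counter-clockwise with cos θ = -12/13, sin θ = -5/13: (-7/13, 17/13) → (1, -1)

T(p) = (1, -1)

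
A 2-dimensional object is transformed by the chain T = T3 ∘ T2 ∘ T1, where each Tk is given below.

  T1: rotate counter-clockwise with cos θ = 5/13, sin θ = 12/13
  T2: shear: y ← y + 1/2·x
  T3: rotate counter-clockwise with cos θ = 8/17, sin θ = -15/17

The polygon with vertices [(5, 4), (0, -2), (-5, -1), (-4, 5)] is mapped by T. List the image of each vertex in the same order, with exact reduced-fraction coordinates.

image vertices: (1687/442, 893/221), (222/221, -344/221), (-181/34, -29/17), (-1585/221, 696/221)

T1 rotate counter-clockwise with cos θ = 5/13, sin θ = 12/13: (5, 4) → (-23/13, 80/13); (0, -2) → (24/13, -10/13); (-5, -1) → (-1, -5); (-4, 5) → (-80/13, -23/13)
T2 shear: y ← y + 1/2·x: (-23/13, 80/13) → (-23/13, 137/26); (24/13, -10/13) → (24/13, 2/13); (-1, -5) → (-1, -11/2); (-80/13, -23/13) → (-80/13, -63/13)
T3 rotate counter-clockwise with cos θ = 8/17, sin θ = -15/17: (-23/13, 137/26) → (1687/442, 893/221); (24/13, 2/13) → (222/221, -344/221); (-1, -11/2) → (-181/34, -29/17); (-80/13, -63/13) → (-1585/221, 696/221)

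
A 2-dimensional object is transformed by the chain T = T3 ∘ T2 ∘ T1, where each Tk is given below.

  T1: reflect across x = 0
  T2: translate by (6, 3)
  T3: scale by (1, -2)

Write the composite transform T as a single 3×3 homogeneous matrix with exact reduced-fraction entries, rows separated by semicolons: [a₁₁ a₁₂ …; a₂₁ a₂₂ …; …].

T1 = [-1 0 0; 0 1 0; 0 0 1]
T2·T1 = [-1 0 6; 0 1 3; 0 0 1]
T3·…·T1 = [-1 0 6; 0 -2 -6; 0 0 1]

T = [-1 0 6; 0 -2 -6; 0 0 1]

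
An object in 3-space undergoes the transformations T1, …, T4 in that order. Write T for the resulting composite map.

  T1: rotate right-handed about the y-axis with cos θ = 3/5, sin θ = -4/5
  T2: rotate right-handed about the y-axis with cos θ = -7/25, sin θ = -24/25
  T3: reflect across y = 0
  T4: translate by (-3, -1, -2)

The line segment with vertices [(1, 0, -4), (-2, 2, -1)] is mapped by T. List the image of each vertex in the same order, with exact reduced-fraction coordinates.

T1 rotate right-handed about the y-axis with cos θ = 3/5, sin θ = -4/5: (1, 0, -4) → (19/5, 0, -8/5); (-2, 2, -1) → (-2/5, 2, -11/5)
T2 rotate right-handed about the y-axis with cos θ = -7/25, sin θ = -24/25: (19/5, 0, -8/5) → (59/125, 0, 512/125); (-2/5, 2, -11/5) → (278/125, 2, 29/125)
T3 reflect across y = 0: (59/125, 0, 512/125) → (59/125, 0, 512/125); (278/125, 2, 29/125) → (278/125, -2, 29/125)
T4 translate by (-3, -1, -2): (59/125, 0, 512/125) → (-316/125, -1, 262/125); (278/125, -2, 29/125) → (-97/125, -3, -221/125)

image vertices: (-316/125, -1, 262/125), (-97/125, -3, -221/125)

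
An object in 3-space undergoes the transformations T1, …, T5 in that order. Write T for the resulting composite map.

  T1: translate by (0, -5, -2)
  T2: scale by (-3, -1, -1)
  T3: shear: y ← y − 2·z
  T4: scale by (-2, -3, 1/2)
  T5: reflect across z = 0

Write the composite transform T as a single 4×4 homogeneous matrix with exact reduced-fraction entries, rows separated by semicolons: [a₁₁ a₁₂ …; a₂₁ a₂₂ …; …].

T = [6 0 0 0; 0 3 -6 -3; 0 0 1/2 -1; 0 0 0 1]

T1 = [1 0 0 0; 0 1 0 -5; 0 0 1 -2; 0 0 0 1]
T2·T1 = [-3 0 0 0; 0 -1 0 5; 0 0 -1 2; 0 0 0 1]
T3·…·T1 = [-3 0 0 0; 0 -1 2 1; 0 0 -1 2; 0 0 0 1]
T4·…·T1 = [6 0 0 0; 0 3 -6 -3; 0 0 -1/2 1; 0 0 0 1]
T5·…·T1 = [6 0 0 0; 0 3 -6 -3; 0 0 1/2 -1; 0 0 0 1]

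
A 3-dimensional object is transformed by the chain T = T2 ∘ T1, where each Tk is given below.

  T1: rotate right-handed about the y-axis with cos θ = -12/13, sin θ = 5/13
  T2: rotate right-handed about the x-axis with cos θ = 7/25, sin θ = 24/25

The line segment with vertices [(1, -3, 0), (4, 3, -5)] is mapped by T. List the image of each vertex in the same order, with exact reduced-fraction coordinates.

T1 rotate right-handed about the y-axis with cos θ = -12/13, sin θ = 5/13: (1, -3, 0) → (-12/13, -3, -5/13); (4, 3, -5) → (-73/13, 3, 40/13)
T2 rotate right-handed about the x-axis with cos θ = 7/25, sin θ = 24/25: (-12/13, -3, -5/13) → (-12/13, -153/325, -971/325); (-73/13, 3, 40/13) → (-73/13, -687/325, 1216/325)

image vertices: (-12/13, -153/325, -971/325), (-73/13, -687/325, 1216/325)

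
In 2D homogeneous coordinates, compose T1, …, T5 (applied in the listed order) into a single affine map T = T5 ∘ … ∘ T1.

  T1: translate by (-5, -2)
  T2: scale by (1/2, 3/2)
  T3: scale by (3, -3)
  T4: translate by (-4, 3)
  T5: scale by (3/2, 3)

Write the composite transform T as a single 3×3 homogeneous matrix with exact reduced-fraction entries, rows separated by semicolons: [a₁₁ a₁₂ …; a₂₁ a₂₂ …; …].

T = [9/4 0 -69/4; 0 -27/2 36; 0 0 1]

T1 = [1 0 -5; 0 1 -2; 0 0 1]
T2·T1 = [1/2 0 -5/2; 0 3/2 -3; 0 0 1]
T3·…·T1 = [3/2 0 -15/2; 0 -9/2 9; 0 0 1]
T4·…·T1 = [3/2 0 -23/2; 0 -9/2 12; 0 0 1]
T5·…·T1 = [9/4 0 -69/4; 0 -27/2 36; 0 0 1]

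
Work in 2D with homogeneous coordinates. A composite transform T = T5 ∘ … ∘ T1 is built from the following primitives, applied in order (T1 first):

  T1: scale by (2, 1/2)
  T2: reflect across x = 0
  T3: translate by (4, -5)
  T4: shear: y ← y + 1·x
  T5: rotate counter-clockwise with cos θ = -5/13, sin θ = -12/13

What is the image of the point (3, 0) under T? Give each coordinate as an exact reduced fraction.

T(p) = (-74/13, 59/13)

T1 scale by (2, 1/2): (3, 0) → (6, 0)
T2 reflect across x = 0: (6, 0) → (-6, 0)
T3 translate by (4, -5): (-6, 0) → (-2, -5)
T4 shear: y ← y + 1·x: (-2, -5) → (-2, -7)
T5 rotate counter-clockwise with cos θ = -5/13, sin θ = -12/13: (-2, -7) → (-74/13, 59/13)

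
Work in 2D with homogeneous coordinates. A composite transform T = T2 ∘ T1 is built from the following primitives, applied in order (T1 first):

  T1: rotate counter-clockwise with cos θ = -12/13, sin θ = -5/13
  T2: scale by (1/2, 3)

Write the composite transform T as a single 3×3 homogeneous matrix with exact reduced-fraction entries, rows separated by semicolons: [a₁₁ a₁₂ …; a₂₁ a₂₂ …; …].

T1 = [-12/13 5/13 0; -5/13 -12/13 0; 0 0 1]
T2·T1 = [-6/13 5/26 0; -15/13 -36/13 0; 0 0 1]

T = [-6/13 5/26 0; -15/13 -36/13 0; 0 0 1]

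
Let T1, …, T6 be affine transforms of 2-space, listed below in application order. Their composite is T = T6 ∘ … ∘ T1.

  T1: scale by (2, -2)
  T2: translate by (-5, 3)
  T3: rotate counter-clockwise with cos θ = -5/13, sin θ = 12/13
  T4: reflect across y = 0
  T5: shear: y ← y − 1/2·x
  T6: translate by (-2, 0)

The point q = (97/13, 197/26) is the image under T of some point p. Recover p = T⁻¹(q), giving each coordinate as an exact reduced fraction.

T1 = [2 0 0; 0 -2 0; 0 0 1]
T2·T1 = [2 0 -5; 0 -2 3; 0 0 1]
T3·…·T1 = [-10/13 24/13 -11/13; 24/13 10/13 -75/13; 0 0 1]
T4·…·T1 = [-10/13 24/13 -11/13; -24/13 -10/13 75/13; 0 0 1]
T5·…·T1 = [-10/13 24/13 -11/13; -19/13 -22/13 161/26; 0 0 1]
T6·…·T1 = [-10/13 24/13 -37/13; -19/13 -22/13 161/26; 0 0 1]
det M = 4; M⁻¹ = [-11/26 -6/13 43/26; 19/52 -5/26 29/13; 0 0 1]
M⁻¹ · (97/13, 197/26)ᵀ = (-5, 7/2)ᵀ

p = (-5, 7/2)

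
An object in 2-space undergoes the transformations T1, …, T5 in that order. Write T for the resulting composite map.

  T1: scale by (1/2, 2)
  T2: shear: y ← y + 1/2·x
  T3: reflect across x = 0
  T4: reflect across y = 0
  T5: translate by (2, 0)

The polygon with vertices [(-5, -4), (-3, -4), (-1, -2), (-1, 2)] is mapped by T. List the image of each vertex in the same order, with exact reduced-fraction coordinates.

image vertices: (9/2, 37/4), (7/2, 35/4), (5/2, 17/4), (5/2, -15/4)

T1 scale by (1/2, 2): (-5, -4) → (-5/2, -8); (-3, -4) → (-3/2, -8); (-1, -2) → (-1/2, -4); (-1, 2) → (-1/2, 4)
T2 shear: y ← y + 1/2·x: (-5/2, -8) → (-5/2, -37/4); (-3/2, -8) → (-3/2, -35/4); (-1/2, -4) → (-1/2, -17/4); (-1/2, 4) → (-1/2, 15/4)
T3 reflect across x = 0: (-5/2, -37/4) → (5/2, -37/4); (-3/2, -35/4) → (3/2, -35/4); (-1/2, -17/4) → (1/2, -17/4); (-1/2, 15/4) → (1/2, 15/4)
T4 reflect across y = 0: (5/2, -37/4) → (5/2, 37/4); (3/2, -35/4) → (3/2, 35/4); (1/2, -17/4) → (1/2, 17/4); (1/2, 15/4) → (1/2, -15/4)
T5 translate by (2, 0): (5/2, 37/4) → (9/2, 37/4); (3/2, 35/4) → (7/2, 35/4); (1/2, 17/4) → (5/2, 17/4); (1/2, -15/4) → (5/2, -15/4)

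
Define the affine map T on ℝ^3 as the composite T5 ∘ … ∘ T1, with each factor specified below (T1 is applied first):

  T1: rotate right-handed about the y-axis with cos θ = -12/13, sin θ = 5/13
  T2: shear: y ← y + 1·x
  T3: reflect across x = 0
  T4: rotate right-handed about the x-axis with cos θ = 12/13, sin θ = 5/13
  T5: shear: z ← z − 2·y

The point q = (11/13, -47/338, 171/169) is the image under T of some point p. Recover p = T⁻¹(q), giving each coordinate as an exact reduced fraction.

T1 = [-12/13 0 5/13 0; 0 1 0 0; -5/13 0 -12/13 0; 0 0 0 1]
T2·T1 = [-12/13 0 5/13 0; -12/13 1 5/13 0; -5/13 0 -12/13 0; 0 0 0 1]
T3·…·T1 = [12/13 0 -5/13 0; -12/13 1 5/13 0; -5/13 0 -12/13 0; 0 0 0 1]
T4·…·T1 = [12/13 0 -5/13 0; -119/169 12/13 120/169 0; -120/169 5/13 -119/169 0; 0 0 0 1]
T5·…·T1 = [12/13 0 -5/13 0; -119/169 12/13 120/169 0; 118/169 -19/13 -359/169 0; 0 0 0 1]
det M = -1; M⁻¹ = [12/13 -95/169 -60/169 0; 1 22/13 5/13 0; -5/13 -228/169 -144/169 0; 0 0 0 1]
M⁻¹ · (11/13, -47/338, 171/169)ᵀ = (1/2, 1, -1)ᵀ

p = (1/2, 1, -1)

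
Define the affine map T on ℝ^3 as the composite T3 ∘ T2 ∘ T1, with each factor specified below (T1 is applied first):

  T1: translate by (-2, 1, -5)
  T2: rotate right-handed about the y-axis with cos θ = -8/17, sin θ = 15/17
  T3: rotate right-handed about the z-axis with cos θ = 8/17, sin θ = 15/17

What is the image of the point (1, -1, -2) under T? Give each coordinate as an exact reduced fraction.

T1 translate by (-2, 1, -5): (1, -1, -2) → (-1, 0, -7)
T2 rotate right-handed about the y-axis with cos θ = -8/17, sin θ = 15/17: (-1, 0, -7) → (-97/17, 0, 71/17)
T3 rotate right-handed about the z-axis with cos θ = 8/17, sin θ = 15/17: (-97/17, 0, 71/17) → (-776/289, -1455/289, 71/17)

T(p) = (-776/289, -1455/289, 71/17)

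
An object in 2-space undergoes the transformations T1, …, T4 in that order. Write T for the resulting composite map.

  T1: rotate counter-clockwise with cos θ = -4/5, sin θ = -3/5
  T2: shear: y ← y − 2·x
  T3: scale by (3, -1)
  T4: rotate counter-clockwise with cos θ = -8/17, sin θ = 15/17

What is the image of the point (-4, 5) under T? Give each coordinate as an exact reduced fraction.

T(p) = (-1794/85, 167/17)

T1 rotate counter-clockwise with cos θ = -4/5, sin θ = -3/5: (-4, 5) → (31/5, -8/5)
T2 shear: y ← y − 2·x: (31/5, -8/5) → (31/5, -14)
T3 scale by (3, -1): (31/5, -14) → (93/5, 14)
T4 rotate counter-clockwise with cos θ = -8/17, sin θ = 15/17: (93/5, 14) → (-1794/85, 167/17)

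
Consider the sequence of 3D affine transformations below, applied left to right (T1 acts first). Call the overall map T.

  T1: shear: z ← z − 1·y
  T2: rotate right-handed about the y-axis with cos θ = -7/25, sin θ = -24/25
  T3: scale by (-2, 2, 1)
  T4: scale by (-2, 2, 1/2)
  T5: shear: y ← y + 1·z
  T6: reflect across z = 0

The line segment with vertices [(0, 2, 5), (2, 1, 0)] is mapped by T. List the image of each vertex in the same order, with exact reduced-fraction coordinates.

T1 shear: z ← z − 1·y: (0, 2, 5) → (0, 2, 3); (2, 1, 0) → (2, 1, -1)
T2 rotate right-handed about the y-axis with cos θ = -7/25, sin θ = -24/25: (0, 2, 3) → (-72/25, 2, -21/25); (2, 1, -1) → (2/5, 1, 11/5)
T3 scale by (-2, 2, 1): (-72/25, 2, -21/25) → (144/25, 4, -21/25); (2/5, 1, 11/5) → (-4/5, 2, 11/5)
T4 scale by (-2, 2, 1/2): (144/25, 4, -21/25) → (-288/25, 8, -21/50); (-4/5, 2, 11/5) → (8/5, 4, 11/10)
T5 shear: y ← y + 1·z: (-288/25, 8, -21/50) → (-288/25, 379/50, -21/50); (8/5, 4, 11/10) → (8/5, 51/10, 11/10)
T6 reflect across z = 0: (-288/25, 379/50, -21/50) → (-288/25, 379/50, 21/50); (8/5, 51/10, 11/10) → (8/5, 51/10, -11/10)

image vertices: (-288/25, 379/50, 21/50), (8/5, 51/10, -11/10)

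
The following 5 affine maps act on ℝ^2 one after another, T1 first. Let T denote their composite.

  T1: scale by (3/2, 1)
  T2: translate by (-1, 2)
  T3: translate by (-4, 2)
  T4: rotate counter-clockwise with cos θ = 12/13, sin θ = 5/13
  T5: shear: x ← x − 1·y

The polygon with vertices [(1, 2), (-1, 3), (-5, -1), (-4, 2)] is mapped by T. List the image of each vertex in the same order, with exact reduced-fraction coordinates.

image vertices: (-253/26, 109/26), (-329/26, 103/26), (-277/26, -53/26), (-179/13, 17/13)

T1 scale by (3/2, 1): (1, 2) → (3/2, 2); (-1, 3) → (-3/2, 3); (-5, -1) → (-15/2, -1); (-4, 2) → (-6, 2)
T2 translate by (-1, 2): (3/2, 2) → (1/2, 4); (-3/2, 3) → (-5/2, 5); (-15/2, -1) → (-17/2, 1); (-6, 2) → (-7, 4)
T3 translate by (-4, 2): (1/2, 4) → (-7/2, 6); (-5/2, 5) → (-13/2, 7); (-17/2, 1) → (-25/2, 3); (-7, 4) → (-11, 6)
T4 rotate counter-clockwise with cos θ = 12/13, sin θ = 5/13: (-7/2, 6) → (-72/13, 109/26); (-13/2, 7) → (-113/13, 103/26); (-25/2, 3) → (-165/13, -53/26); (-11, 6) → (-162/13, 17/13)
T5 shear: x ← x − 1·y: (-72/13, 109/26) → (-253/26, 109/26); (-113/13, 103/26) → (-329/26, 103/26); (-165/13, -53/26) → (-277/26, -53/26); (-162/13, 17/13) → (-179/13, 17/13)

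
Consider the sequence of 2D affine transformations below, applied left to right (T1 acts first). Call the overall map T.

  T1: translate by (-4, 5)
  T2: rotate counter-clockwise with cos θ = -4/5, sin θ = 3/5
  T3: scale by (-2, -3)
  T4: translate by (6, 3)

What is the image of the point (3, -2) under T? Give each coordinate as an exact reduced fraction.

T(p) = (8, 12)

T1 translate by (-4, 5): (3, -2) → (-1, 3)
T2 rotate counter-clockwise with cos θ = -4/5, sin θ = 3/5: (-1, 3) → (-1, -3)
T3 scale by (-2, -3): (-1, -3) → (2, 9)
T4 translate by (6, 3): (2, 9) → (8, 12)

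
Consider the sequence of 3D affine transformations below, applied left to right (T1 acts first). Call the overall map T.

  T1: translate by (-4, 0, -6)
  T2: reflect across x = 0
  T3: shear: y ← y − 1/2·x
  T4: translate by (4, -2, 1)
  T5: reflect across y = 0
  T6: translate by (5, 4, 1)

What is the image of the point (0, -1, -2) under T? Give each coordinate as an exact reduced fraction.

T(p) = (13, 9, -6)

T1 translate by (-4, 0, -6): (0, -1, -2) → (-4, -1, -8)
T2 reflect across x = 0: (-4, -1, -8) → (4, -1, -8)
T3 shear: y ← y − 1/2·x: (4, -1, -8) → (4, -3, -8)
T4 translate by (4, -2, 1): (4, -3, -8) → (8, -5, -7)
T5 reflect across y = 0: (8, -5, -7) → (8, 5, -7)
T6 translate by (5, 4, 1): (8, 5, -7) → (13, 9, -6)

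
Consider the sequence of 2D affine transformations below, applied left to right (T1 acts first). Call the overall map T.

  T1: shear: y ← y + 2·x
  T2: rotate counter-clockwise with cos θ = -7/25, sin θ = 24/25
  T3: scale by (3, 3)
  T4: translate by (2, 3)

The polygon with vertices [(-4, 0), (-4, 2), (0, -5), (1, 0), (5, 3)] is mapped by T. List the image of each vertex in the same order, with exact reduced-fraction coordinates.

T1 shear: y ← y + 2·x: (-4, 0) → (-4, -8); (-4, 2) → (-4, -6); (0, -5) → (0, -5); (1, 0) → (1, 2); (5, 3) → (5, 13)
T2 rotate counter-clockwise with cos θ = -7/25, sin θ = 24/25: (-4, -8) → (44/5, -8/5); (-4, -6) → (172/25, -54/25); (0, -5) → (24/5, 7/5); (1, 2) → (-11/5, 2/5); (5, 13) → (-347/25, 29/25)
T3 scale by (3, 3): (44/5, -8/5) → (132/5, -24/5); (172/25, -54/25) → (516/25, -162/25); (24/5, 7/5) → (72/5, 21/5); (-11/5, 2/5) → (-33/5, 6/5); (-347/25, 29/25) → (-1041/25, 87/25)
T4 translate by (2, 3): (132/5, -24/5) → (142/5, -9/5); (516/25, -162/25) → (566/25, -87/25); (72/5, 21/5) → (82/5, 36/5); (-33/5, 6/5) → (-23/5, 21/5); (-1041/25, 87/25) → (-991/25, 162/25)

image vertices: (142/5, -9/5), (566/25, -87/25), (82/5, 36/5), (-23/5, 21/5), (-991/25, 162/25)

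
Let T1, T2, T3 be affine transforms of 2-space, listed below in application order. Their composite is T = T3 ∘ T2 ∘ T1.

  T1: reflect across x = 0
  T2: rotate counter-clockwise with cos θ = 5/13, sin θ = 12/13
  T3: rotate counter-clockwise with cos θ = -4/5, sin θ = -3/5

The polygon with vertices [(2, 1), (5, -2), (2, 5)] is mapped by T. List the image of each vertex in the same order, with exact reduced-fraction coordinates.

image vertices: (31/65, 142/65), (-206/65, 283/65), (283/65, 206/65)

T1 reflect across x = 0: (2, 1) → (-2, 1); (5, -2) → (-5, -2); (2, 5) → (-2, 5)
T2 rotate counter-clockwise with cos θ = 5/13, sin θ = 12/13: (-2, 1) → (-22/13, -19/13); (-5, -2) → (-1/13, -70/13); (-2, 5) → (-70/13, 1/13)
T3 rotate counter-clockwise with cos θ = -4/5, sin θ = -3/5: (-22/13, -19/13) → (31/65, 142/65); (-1/13, -70/13) → (-206/65, 283/65); (-70/13, 1/13) → (283/65, 206/65)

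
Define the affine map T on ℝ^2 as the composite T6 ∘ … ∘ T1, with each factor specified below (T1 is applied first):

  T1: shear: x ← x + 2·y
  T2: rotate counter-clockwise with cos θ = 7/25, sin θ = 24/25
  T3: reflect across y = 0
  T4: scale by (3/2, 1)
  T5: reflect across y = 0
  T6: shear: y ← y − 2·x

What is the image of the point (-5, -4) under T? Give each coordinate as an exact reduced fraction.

T1 shear: x ← x + 2·y: (-5, -4) → (-13, -4)
T2 rotate counter-clockwise with cos θ = 7/25, sin θ = 24/25: (-13, -4) → (1/5, -68/5)
T3 reflect across y = 0: (1/5, -68/5) → (1/5, 68/5)
T4 scale by (3/2, 1): (1/5, 68/5) → (3/10, 68/5)
T5 reflect across y = 0: (3/10, 68/5) → (3/10, -68/5)
T6 shear: y ← y − 2·x: (3/10, -68/5) → (3/10, -71/5)

T(p) = (3/10, -71/5)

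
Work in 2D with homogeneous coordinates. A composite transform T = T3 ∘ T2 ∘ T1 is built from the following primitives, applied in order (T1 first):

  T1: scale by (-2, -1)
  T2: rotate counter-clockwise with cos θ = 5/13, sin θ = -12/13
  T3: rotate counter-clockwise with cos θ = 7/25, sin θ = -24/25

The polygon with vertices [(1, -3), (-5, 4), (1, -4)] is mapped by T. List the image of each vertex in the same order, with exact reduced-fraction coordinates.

image vertices: (86/25, -27/25), (-3346/325, -1028/325), (1322/325, -604/325)

T1 scale by (-2, -1): (1, -3) → (-2, 3); (-5, 4) → (10, -4); (1, -4) → (-2, 4)
T2 rotate counter-clockwise with cos θ = 5/13, sin θ = -12/13: (-2, 3) → (2, 3); (10, -4) → (2/13, -140/13); (-2, 4) → (38/13, 44/13)
T3 rotate counter-clockwise with cos θ = 7/25, sin θ = -24/25: (2, 3) → (86/25, -27/25); (2/13, -140/13) → (-3346/325, -1028/325); (38/13, 44/13) → (1322/325, -604/325)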